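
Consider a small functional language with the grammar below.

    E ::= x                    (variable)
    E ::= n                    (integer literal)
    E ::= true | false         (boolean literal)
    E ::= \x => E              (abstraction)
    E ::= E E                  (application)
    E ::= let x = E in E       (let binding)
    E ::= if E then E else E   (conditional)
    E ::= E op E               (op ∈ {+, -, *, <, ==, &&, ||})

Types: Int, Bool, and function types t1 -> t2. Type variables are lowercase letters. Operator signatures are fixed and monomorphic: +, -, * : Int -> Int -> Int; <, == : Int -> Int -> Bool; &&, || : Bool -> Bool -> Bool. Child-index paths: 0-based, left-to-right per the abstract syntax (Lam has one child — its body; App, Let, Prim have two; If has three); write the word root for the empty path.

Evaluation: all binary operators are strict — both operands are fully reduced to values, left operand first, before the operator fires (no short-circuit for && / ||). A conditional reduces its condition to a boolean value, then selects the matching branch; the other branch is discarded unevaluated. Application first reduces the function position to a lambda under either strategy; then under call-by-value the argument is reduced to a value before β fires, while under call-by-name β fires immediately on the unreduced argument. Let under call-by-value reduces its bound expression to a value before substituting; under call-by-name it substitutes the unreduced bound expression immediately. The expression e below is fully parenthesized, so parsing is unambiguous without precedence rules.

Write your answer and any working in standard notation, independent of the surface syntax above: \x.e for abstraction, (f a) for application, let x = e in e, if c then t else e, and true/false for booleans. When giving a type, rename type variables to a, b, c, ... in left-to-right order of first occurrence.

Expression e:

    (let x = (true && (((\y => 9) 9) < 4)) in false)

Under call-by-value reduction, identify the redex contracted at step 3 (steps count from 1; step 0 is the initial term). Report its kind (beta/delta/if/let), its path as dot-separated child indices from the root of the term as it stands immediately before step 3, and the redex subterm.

Answer: delta at 0 : (true && false)

Derivation:
step 0: (let x = (true && (((\y.9) 9) < 4)) in false)
step 1: [beta@0.1.0] (let x = (true && (9 < 4)) in false)
step 2: [delta@0.1] (let x = (true && false) in false)
step 3: [delta@0] (let x = false in false)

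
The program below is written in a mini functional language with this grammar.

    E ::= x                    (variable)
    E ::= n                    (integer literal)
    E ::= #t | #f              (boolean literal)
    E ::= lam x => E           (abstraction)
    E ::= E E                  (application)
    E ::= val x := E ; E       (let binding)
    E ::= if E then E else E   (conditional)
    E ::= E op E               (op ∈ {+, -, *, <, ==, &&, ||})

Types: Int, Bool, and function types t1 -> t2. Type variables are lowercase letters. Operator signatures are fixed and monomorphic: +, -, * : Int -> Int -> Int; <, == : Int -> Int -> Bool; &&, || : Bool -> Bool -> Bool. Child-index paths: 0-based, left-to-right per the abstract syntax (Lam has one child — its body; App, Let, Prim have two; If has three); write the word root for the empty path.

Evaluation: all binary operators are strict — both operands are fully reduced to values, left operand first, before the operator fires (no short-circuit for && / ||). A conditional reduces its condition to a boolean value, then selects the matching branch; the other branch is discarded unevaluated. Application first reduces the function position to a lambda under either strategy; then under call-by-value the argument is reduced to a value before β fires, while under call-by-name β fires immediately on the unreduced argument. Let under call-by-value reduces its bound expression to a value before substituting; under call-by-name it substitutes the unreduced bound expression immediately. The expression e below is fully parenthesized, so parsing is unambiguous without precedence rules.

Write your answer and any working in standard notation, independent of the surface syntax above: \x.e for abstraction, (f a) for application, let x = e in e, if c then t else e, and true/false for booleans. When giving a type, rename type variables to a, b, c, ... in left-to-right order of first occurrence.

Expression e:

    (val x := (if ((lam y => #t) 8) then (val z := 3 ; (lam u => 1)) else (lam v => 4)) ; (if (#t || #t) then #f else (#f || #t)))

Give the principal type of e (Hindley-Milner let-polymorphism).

Trace:
\y._ : a -> Bool
  unify a -> Bool ~ Int -> b
  unify a ~ Int
  unify Bool ~ b
_ _ : Bool
  unify Bool ~ Bool
let z : Int
\u._ : c -> Int
\v._ : d -> Int
  unify c -> Int ~ d -> Int
  unify c ~ d
  unify Int ~ Int
let x : forall. d -> Int
  unify Bool ~ Bool
  unify Bool ~ Bool
  unify Bool ~ Bool
  unify Bool ~ Bool
  unify Bool ~ Bool
  unify Bool ~ Bool

Answer: Bool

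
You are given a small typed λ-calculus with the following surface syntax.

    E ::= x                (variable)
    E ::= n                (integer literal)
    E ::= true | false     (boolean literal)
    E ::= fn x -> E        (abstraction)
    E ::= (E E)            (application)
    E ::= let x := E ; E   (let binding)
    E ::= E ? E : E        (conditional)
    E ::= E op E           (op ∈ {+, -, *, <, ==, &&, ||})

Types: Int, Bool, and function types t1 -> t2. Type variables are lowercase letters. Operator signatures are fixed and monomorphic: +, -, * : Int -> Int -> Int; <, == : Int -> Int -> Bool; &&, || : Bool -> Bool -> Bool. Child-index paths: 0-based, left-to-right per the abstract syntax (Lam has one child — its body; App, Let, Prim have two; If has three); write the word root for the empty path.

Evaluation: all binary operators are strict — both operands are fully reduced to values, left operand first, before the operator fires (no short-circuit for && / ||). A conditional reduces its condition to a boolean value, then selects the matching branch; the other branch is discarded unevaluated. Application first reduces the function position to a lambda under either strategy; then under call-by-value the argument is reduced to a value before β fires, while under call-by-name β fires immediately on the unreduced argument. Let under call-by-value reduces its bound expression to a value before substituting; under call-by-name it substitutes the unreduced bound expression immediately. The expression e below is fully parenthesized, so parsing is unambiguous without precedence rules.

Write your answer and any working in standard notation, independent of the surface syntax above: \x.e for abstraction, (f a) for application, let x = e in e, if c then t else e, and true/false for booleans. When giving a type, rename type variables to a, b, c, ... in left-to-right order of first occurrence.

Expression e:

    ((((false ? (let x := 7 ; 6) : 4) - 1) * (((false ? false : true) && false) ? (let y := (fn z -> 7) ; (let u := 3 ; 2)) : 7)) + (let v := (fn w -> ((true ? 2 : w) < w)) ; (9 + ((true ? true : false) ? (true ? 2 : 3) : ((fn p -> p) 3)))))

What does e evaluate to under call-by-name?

Answer: 32

Derivation:
step 0: ((((if false then (let x = 7 in 6) else 4) - 1) * (if ((if false then false else true) && false) then (let y = (\z.7) in (let u = 3 in 2)) else 7)) + (let v = (\w.((if true then 2 else w) < w)) in (9 + (if (if true then true else false) then (if true then 2 else 3) else ((\p.p) 3)))))
step 1: [if@0.0.0] (((4 - 1) * (if ((if false then false else true) && false) then (let y = (\z.7) in (let u = 3 in 2)) else 7)) + (let v = (\w.((if true then 2 else w) < w)) in (9 + (if (if true then true else false) then (if true then 2 else 3) else ((\p.p) 3)))))
step 2: [delta@0.0] ((3 * (if ((if false then false else true) && false) then (let y = (\z.7) in (let u = 3 in 2)) else 7)) + (let v = (\w.((if true then 2 else w) < w)) in (9 + (if (if true then true else false) then (if true then 2 else 3) else ((\p.p) 3)))))
step 3: [if@0.1.0.0] ((3 * (if (true && false) then (let y = (\z.7) in (let u = 3 in 2)) else 7)) + (let v = (\w.((if true then 2 else w) < w)) in (9 + (if (if true then true else false) then (if true then 2 else 3) else ((\p.p) 3)))))
step 4: [delta@0.1.0] ((3 * (if false then (let y = (\z.7) in (let u = 3 in 2)) else 7)) + (let v = (\w.((if true then 2 else w) < w)) in (9 + (if (if true then true else false) then (if true then 2 else 3) else ((\p.p) 3)))))
step 5: [if@0.1] ((3 * 7) + (let v = (\w.((if true then 2 else w) < w)) in (9 + (if (if true then true else false) then (if true then 2 else 3) else ((\p.p) 3)))))
step 6: [delta@0] (21 + (let v = (\w.((if true then 2 else w) < w)) in (9 + (if (if true then true else false) then (if true then 2 else 3) else ((\p.p) 3)))))
step 7: [let@1] (21 + (9 + (if (if true then true else false) then (if true then 2 else 3) else ((\p.p) 3))))
step 8: [if@1.1.0] (21 + (9 + (if true then (if true then 2 else 3) else ((\p.p) 3))))
step 9: [if@1.1] (21 + (9 + (if true then 2 else 3)))
step 10: [if@1.1] (21 + (9 + 2))
step 11: [delta@1] (21 + 11)
step 12: [delta@root] 32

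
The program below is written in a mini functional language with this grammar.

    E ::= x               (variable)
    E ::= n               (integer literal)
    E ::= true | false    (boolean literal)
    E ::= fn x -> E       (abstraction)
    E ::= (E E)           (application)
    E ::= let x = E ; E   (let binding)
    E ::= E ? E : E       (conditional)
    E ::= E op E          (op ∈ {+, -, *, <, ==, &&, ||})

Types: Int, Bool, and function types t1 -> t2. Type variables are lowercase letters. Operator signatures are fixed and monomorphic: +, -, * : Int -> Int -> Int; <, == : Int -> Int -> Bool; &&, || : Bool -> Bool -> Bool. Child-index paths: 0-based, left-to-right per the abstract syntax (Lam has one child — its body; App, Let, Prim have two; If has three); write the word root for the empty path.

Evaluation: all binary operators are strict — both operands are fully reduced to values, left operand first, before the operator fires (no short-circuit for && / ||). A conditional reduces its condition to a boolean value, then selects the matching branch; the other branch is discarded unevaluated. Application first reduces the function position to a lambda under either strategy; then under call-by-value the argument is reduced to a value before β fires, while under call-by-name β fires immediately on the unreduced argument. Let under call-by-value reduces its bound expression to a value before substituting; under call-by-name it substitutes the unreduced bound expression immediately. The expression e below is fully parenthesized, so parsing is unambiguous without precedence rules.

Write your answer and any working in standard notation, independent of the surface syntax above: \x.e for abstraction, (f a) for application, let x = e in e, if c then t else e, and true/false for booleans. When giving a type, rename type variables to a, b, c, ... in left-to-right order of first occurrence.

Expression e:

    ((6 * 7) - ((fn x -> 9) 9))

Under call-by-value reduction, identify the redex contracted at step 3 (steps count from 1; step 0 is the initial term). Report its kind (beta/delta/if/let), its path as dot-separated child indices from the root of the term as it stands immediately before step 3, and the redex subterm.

Trace:
step 0: ((6 * 7) - ((\x.9) 9))
step 1: [delta@0] (42 - ((\x.9) 9))
step 2: [beta@1] (42 - 9)
step 3: [delta@root] 33

Answer: delta at root : (42 - 9)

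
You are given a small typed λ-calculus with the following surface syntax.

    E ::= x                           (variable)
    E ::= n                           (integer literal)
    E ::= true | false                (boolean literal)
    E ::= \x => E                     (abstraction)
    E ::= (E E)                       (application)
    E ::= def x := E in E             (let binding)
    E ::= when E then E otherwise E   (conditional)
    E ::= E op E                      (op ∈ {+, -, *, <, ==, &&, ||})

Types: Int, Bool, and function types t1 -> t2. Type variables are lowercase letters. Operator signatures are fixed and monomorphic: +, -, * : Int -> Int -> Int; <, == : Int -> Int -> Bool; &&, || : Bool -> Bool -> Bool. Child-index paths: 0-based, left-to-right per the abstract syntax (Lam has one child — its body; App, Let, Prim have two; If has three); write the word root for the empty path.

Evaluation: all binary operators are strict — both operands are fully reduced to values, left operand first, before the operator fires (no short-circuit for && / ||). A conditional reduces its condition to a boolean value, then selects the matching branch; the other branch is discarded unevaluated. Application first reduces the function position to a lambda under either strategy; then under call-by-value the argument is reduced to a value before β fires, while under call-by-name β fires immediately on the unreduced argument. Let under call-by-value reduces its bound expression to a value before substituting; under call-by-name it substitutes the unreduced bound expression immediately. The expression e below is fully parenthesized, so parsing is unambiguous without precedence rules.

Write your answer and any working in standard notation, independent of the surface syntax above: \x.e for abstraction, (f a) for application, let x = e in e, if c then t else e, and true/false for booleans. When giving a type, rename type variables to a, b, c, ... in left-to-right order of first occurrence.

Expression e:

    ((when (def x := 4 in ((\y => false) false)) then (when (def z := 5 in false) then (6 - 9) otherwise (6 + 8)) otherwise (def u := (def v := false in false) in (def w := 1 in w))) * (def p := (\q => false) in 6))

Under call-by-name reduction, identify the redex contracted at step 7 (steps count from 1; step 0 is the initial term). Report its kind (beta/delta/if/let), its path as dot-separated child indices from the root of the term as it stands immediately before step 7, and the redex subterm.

Answer: delta at root : (1 * 6)

Derivation:
step 0: ((if (let x = 4 in ((\y.false) false)) then (if (let z = 5 in false) then (6 - 9) else (6 + 8)) else (let u = (let v = false in false) in (let w = 1 in w))) * (let p = (\q.false) in 6))
step 1: [let@0.0] ((if ((\y.false) false) then (if (let z = 5 in false) then (6 - 9) else (6 + 8)) else (let u = (let v = false in false) in (let w = 1 in w))) * (let p = (\q.false) in 6))
step 2: [beta@0.0] ((if false then (if (let z = 5 in false) then (6 - 9) else (6 + 8)) else (let u = (let v = false in false) in (let w = 1 in w))) * (let p = (\q.false) in 6))
step 3: [if@0] ((let u = (let v = false in false) in (let w = 1 in w)) * (let p = (\q.false) in 6))
step 4: [let@0] ((let w = 1 in w) * (let p = (\q.false) in 6))
step 5: [let@0] (1 * (let p = (\q.false) in 6))
step 6: [let@1] (1 * 6)
step 7: [delta@root] 6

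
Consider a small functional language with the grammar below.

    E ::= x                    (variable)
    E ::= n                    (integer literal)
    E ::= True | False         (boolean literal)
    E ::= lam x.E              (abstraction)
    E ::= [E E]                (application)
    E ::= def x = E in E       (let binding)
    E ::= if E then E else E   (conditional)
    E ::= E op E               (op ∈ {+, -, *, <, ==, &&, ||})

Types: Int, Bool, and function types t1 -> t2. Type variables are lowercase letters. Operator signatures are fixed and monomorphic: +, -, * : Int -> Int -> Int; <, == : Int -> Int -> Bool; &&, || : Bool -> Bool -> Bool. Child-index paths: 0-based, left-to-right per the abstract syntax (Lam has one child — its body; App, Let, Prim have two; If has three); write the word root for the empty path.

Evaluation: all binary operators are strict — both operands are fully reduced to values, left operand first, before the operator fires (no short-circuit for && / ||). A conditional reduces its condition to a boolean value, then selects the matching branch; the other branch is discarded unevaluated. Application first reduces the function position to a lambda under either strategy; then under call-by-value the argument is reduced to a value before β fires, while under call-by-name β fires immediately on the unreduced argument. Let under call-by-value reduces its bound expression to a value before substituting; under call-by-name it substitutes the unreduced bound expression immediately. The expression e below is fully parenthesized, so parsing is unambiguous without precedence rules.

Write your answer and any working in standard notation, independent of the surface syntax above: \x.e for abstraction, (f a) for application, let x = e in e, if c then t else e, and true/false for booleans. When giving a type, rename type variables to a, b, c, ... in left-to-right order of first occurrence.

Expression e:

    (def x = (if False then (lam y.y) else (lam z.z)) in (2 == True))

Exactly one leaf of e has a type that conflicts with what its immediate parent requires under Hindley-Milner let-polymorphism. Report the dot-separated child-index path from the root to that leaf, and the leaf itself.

Answer: 1.1 : true

Trace:
  unify Bool ~ Bool
y : a
\y._ : a -> a
z : b
\z._ : b -> b
  unify a -> a ~ b -> b
  unify a ~ b
  unify b ~ b
let x : forall. b -> b
  unify Int ~ Int
  unify Bool ~ Int
  FAIL: mismatch Bool ~ Int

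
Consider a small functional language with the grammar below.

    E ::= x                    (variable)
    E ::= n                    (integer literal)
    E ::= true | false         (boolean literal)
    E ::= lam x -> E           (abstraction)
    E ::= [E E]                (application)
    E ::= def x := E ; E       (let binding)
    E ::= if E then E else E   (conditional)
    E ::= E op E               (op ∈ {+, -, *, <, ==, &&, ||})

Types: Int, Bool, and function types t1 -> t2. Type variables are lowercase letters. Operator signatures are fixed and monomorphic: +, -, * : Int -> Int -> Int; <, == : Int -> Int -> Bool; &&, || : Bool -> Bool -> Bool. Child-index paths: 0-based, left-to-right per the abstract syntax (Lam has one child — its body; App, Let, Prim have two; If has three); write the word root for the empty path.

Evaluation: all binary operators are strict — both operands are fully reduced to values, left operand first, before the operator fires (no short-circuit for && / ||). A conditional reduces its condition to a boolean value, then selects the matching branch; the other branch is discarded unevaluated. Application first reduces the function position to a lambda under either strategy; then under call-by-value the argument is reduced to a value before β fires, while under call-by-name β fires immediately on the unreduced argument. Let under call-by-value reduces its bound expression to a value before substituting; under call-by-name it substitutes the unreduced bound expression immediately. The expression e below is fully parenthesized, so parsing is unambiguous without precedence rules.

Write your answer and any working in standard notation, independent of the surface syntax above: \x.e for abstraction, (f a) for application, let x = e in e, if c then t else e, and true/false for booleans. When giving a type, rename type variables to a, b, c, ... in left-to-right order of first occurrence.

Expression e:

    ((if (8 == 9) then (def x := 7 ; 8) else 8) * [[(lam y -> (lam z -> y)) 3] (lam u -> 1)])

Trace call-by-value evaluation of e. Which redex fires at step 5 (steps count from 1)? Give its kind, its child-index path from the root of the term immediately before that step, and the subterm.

Answer: delta at root : (8 * 3)

Trace:
step 0: ((if (8 == 9) then (let x = 7 in 8) else 8) * (((\y.(\z.y)) 3) (\u.1)))
step 1: [delta@0.0] ((if false then (let x = 7 in 8) else 8) * (((\y.(\z.y)) 3) (\u.1)))
step 2: [if@0] (8 * (((\y.(\z.y)) 3) (\u.1)))
step 3: [beta@1.0] (8 * ((\z.3) (\u.1)))
step 4: [beta@1] (8 * 3)
step 5: [delta@root] 24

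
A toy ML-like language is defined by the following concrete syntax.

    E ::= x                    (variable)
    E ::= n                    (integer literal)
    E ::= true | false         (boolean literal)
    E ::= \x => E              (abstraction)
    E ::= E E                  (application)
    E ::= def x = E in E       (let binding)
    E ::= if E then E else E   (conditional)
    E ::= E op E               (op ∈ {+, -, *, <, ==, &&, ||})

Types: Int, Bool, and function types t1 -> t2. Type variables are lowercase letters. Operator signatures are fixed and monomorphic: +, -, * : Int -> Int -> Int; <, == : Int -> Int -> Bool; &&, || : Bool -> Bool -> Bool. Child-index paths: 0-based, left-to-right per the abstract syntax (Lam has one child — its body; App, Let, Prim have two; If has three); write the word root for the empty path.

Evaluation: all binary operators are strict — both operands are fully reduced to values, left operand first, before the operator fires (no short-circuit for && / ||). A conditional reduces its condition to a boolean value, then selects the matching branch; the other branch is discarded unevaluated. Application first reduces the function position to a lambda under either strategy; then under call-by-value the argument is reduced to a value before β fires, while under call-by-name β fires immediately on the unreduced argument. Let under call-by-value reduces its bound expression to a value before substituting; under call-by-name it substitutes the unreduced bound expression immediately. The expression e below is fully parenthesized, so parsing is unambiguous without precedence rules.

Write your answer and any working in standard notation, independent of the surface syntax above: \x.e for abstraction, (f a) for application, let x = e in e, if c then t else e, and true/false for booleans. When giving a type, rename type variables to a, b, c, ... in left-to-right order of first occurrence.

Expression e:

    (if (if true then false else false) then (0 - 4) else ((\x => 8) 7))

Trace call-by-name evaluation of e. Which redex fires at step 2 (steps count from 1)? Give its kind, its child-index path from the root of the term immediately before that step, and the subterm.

Answer: if at root : (if false then (0 - 4) else ((\x.8) 7))

Derivation:
step 0: (if (if true then false else false) then (0 - 4) else ((\x.8) 7))
step 1: [if@0] (if false then (0 - 4) else ((\x.8) 7))
step 2: [if@root] ((\x.8) 7)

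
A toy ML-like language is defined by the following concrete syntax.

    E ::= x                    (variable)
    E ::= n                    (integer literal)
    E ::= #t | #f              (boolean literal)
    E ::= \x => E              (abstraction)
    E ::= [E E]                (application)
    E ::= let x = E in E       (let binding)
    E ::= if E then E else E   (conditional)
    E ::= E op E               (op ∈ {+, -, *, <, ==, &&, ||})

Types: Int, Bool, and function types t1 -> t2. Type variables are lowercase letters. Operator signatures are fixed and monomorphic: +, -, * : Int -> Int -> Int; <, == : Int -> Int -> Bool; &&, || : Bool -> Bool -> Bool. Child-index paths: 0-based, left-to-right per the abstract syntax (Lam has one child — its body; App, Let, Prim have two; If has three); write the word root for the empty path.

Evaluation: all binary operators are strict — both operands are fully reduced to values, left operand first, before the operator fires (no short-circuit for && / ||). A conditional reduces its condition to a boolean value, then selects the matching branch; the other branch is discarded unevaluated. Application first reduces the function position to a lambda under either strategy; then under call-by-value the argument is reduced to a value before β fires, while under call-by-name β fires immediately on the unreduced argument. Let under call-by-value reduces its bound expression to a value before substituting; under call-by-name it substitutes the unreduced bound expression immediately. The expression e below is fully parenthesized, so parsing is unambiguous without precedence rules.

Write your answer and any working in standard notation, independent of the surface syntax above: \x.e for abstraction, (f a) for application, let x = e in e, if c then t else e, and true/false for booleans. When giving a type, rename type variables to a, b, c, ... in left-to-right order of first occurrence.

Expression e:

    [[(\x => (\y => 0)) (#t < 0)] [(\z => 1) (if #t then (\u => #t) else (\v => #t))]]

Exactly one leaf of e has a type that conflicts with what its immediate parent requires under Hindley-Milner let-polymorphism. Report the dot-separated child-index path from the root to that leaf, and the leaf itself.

Derivation:
\y._ : b -> Int
\x._ : a -> b -> Int
  unify Bool ~ Int
  FAIL: mismatch Bool ~ Int

Answer: 0.1.0 : true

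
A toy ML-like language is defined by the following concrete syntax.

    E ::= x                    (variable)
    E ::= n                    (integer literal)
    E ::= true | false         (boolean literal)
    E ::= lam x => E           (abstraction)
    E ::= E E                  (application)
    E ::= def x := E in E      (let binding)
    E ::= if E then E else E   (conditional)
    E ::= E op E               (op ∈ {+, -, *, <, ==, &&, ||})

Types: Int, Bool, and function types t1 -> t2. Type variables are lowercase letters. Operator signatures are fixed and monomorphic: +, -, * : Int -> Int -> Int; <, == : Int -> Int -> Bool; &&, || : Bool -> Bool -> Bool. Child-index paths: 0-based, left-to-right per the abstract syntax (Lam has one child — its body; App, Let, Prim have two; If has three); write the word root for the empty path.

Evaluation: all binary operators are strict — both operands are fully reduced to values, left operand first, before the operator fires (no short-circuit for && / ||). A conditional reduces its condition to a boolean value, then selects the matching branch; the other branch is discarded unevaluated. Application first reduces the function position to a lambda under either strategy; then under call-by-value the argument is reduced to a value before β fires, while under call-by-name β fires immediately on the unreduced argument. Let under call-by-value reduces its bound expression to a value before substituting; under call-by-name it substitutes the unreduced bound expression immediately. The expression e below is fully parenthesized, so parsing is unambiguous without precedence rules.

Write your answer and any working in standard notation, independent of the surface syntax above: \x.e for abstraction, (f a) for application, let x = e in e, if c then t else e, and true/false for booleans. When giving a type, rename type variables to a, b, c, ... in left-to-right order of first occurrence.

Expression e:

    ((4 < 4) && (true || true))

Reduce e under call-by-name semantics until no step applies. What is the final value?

Answer: false

Derivation:
step 0: ((4 < 4) && (true || true))
step 1: [delta@0] (false && (true || true))
step 2: [delta@1] (false && true)
step 3: [delta@root] false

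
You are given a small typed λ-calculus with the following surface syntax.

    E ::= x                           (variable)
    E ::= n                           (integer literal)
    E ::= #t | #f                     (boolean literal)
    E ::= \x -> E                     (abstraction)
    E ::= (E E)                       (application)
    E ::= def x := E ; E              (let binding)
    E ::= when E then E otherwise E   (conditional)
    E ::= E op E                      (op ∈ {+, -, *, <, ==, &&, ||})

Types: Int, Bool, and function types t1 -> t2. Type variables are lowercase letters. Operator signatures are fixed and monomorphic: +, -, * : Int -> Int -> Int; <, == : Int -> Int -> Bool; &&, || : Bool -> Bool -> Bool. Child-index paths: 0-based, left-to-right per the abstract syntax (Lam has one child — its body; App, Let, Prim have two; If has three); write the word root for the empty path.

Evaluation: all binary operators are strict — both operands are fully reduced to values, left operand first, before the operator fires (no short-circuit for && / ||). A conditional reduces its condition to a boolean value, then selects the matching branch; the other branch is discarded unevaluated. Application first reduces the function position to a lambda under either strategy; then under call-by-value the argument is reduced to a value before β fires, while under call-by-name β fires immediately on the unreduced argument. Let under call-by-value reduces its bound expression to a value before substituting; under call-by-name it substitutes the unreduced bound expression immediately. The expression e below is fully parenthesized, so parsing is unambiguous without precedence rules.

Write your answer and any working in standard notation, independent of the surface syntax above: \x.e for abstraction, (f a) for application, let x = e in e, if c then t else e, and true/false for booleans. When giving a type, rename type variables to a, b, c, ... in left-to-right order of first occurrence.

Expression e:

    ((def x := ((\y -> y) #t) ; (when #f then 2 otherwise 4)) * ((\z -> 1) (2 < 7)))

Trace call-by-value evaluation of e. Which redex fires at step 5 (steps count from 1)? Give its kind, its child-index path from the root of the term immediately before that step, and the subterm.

Answer: beta at 1 : ((\z.1) true)

Working:
step 0: ((let x = ((\y.y) true) in (if false then 2 else 4)) * ((\z.1) (2 < 7)))
step 1: [beta@0.0] ((let x = true in (if false then 2 else 4)) * ((\z.1) (2 < 7)))
step 2: [let@0] ((if false then 2 else 4) * ((\z.1) (2 < 7)))
step 3: [if@0] (4 * ((\z.1) (2 < 7)))
step 4: [delta@1.1] (4 * ((\z.1) true))
step 5: [beta@1] (4 * 1)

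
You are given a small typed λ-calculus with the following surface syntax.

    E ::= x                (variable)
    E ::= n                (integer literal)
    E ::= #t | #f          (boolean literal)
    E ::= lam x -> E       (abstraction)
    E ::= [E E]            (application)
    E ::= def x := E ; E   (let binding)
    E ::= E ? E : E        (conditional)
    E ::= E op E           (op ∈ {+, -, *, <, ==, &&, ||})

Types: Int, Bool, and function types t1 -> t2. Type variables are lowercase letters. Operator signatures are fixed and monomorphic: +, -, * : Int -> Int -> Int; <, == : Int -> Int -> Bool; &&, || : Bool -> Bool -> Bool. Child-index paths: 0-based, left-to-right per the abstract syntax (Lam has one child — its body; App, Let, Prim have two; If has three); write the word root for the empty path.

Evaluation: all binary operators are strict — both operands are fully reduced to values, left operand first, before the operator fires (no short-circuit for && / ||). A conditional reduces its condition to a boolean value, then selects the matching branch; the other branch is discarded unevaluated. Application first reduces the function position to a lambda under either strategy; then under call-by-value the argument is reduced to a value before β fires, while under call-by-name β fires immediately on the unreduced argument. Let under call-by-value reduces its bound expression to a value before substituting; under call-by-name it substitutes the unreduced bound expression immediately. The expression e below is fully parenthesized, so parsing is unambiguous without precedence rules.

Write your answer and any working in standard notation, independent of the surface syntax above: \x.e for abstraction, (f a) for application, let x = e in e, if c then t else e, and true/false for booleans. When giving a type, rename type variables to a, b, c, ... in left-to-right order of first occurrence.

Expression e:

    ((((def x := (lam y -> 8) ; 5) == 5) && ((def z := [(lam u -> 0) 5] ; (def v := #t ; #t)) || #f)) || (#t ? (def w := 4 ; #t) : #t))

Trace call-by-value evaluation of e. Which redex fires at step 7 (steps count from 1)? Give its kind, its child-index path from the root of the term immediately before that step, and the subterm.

Answer: delta at 0 : (true && true)

Working:
step 0: ((((let x = (\y.8) in 5) == 5) && ((let z = ((\u.0) 5) in (let v = true in true)) || false)) || (if true then (let w = 4 in true) else true))
step 1: [let@0.0.0] (((5 == 5) && ((let z = ((\u.0) 5) in (let v = true in true)) || false)) || (if true then (let w = 4 in true) else true))
step 2: [delta@0.0] ((true && ((let z = ((\u.0) 5) in (let v = true in true)) || false)) || (if true then (let w = 4 in true) else true))
step 3: [beta@0.1.0.0] ((true && ((let z = 0 in (let v = true in true)) || false)) || (if true then (let w = 4 in true) else true))
step 4: [let@0.1.0] ((true && ((let v = true in true) || false)) || (if true then (let w = 4 in true) else true))
step 5: [let@0.1.0] ((true && (true || false)) || (if true then (let w = 4 in true) else true))
step 6: [delta@0.1] ((true && true) || (if true then (let w = 4 in true) else true))
step 7: [delta@0] (true || (if true then (let w = 4 in true) else true))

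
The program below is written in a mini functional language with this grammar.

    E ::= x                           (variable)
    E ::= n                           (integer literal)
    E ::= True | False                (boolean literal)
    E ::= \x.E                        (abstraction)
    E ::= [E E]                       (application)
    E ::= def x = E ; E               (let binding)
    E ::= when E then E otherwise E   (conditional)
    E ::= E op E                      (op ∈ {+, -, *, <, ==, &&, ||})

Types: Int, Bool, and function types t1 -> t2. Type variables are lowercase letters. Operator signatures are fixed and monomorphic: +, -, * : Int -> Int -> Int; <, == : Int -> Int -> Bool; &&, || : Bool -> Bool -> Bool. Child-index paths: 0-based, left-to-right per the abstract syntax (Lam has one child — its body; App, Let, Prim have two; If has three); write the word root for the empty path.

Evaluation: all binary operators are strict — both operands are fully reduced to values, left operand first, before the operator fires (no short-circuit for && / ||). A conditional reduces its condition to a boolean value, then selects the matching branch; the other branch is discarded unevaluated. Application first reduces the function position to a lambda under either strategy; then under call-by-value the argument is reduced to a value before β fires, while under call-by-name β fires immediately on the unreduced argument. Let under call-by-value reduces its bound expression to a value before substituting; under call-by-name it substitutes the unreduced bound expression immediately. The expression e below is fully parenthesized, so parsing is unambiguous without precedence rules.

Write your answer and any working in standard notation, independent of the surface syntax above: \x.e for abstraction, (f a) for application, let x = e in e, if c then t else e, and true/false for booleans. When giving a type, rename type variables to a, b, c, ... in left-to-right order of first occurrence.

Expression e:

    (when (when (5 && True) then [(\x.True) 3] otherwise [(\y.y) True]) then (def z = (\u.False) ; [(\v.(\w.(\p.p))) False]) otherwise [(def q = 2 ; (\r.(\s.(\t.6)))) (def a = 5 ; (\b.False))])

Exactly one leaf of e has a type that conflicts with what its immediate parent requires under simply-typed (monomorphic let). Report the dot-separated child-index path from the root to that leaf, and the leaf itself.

Trace:
  unify Int ~ Bool
  FAIL: mismatch Int ~ Bool

Answer: 0.0.0 : 5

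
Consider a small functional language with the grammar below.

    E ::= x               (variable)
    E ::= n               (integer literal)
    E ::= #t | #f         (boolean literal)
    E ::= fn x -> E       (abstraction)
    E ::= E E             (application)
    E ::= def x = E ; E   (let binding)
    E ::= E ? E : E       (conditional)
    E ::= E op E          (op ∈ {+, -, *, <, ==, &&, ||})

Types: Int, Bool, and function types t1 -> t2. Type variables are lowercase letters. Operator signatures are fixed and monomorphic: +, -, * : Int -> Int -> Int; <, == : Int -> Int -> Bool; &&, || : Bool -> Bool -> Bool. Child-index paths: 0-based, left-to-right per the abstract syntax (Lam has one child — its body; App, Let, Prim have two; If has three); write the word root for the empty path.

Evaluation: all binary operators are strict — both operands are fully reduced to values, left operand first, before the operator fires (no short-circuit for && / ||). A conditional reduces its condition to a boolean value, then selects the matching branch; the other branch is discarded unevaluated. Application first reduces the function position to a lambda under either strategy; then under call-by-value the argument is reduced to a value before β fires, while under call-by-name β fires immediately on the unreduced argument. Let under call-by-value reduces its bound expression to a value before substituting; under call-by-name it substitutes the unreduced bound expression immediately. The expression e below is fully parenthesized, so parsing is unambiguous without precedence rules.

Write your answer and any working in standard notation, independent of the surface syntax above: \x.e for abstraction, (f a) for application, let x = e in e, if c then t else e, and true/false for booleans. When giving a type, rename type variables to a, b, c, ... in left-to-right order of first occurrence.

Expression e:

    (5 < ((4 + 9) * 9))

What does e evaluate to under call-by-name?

Answer: true

Working:
step 0: (5 < ((4 + 9) * 9))
step 1: [delta@1.0] (5 < (13 * 9))
step 2: [delta@1] (5 < 117)
step 3: [delta@root] true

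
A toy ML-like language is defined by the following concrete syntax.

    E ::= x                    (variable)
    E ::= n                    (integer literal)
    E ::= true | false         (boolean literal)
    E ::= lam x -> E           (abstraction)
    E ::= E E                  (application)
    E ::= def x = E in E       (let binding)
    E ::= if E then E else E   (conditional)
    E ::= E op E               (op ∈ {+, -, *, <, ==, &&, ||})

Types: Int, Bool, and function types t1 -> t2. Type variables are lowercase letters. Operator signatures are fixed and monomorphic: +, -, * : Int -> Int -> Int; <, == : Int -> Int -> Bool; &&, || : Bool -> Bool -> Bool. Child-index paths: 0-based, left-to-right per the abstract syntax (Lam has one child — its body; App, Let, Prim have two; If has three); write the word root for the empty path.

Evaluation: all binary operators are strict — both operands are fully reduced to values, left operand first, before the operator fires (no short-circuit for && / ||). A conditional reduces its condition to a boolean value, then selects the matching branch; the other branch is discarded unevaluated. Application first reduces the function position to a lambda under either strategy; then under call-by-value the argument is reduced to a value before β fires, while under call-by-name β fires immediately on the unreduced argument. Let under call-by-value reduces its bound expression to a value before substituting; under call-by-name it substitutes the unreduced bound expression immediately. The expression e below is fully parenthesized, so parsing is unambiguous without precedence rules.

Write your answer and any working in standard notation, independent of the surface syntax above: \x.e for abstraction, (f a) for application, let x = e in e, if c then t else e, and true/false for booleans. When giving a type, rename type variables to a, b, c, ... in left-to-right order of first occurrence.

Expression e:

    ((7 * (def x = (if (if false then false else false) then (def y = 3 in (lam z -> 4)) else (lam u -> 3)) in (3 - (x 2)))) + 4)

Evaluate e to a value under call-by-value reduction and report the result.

Answer: 4

Working:
step 0: ((7 * (let x = (if (if false then false else false) then (let y = 3 in (\z.4)) else (\u.3)) in (3 - (x 2)))) + 4)
step 1: [if@0.1.0.0] ((7 * (let x = (if false then (let y = 3 in (\z.4)) else (\u.3)) in (3 - (x 2)))) + 4)
step 2: [if@0.1.0] ((7 * (let x = (\u.3) in (3 - (x 2)))) + 4)
step 3: [let@0.1] ((7 * (3 - ((\u.3) 2))) + 4)
step 4: [beta@0.1.1] ((7 * (3 - 3)) + 4)
step 5: [delta@0.1] ((7 * 0) + 4)
step 6: [delta@0] (0 + 4)
step 7: [delta@root] 4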